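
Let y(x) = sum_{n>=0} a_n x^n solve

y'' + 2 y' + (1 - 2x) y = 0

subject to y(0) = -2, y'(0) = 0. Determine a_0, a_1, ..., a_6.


Ansatz: y(x) = sum_{n>=0} a_n x^n, so y'(x) = sum_{n>=1} n a_n x^(n-1) and y''(x) = sum_{n>=2} n(n-1) a_n x^(n-2).
Substitute into P(x) y'' + Q(x) y' + R(x) y = 0 with P(x) = 1, Q(x) = 2, R(x) = 1 - 2x, and match powers of x.
Initial conditions: a_0 = -2, a_1 = 0.
Setting the coefficient of each power of x to zero and solving order by order (substituting the coefficients already found):
  x^0: 2 a_2 + 2 a_1 + a_0 = 0  ->  2 a_2 = -2 a_1 - a_0 = 2  ->  a_2 = 1
  x^1: 6 a_3 + 4 a_2 + a_1 - 2 a_0 = 0  ->  6 a_3 = -4 a_2 - a_1 + 2 a_0 = -8  ->  a_3 = -4/3
  x^2: 12 a_4 + 6 a_3 + a_2 - 2 a_1 = 0  ->  12 a_4 = -6 a_3 - a_2 + 2 a_1 = 7  ->  a_4 = 7/12
  x^3: 20 a_5 + 8 a_4 + a_3 - 2 a_2 = 0  ->  20 a_5 = -8 a_4 - a_3 + 2 a_2 = -4/3  ->  a_5 = -1/15
  x^4: 30 a_6 + 10 a_5 + a_4 - 2 a_3 = 0  ->  30 a_6 = -10 a_5 - a_4 + 2 a_3 = -31/12  ->  a_6 = -31/360
Truncated series: y(x) = -2 + x^2 - (4/3) x^3 + (7/12) x^4 - (1/15) x^5 - (31/360) x^6 + O(x^7).

a_0 = -2; a_1 = 0; a_2 = 1; a_3 = -4/3; a_4 = 7/12; a_5 = -1/15; a_6 = -31/360


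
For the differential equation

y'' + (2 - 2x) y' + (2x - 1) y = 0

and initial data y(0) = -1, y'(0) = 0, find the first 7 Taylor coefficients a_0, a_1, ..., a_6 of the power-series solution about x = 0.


Ansatz: y(x) = sum_{n>=0} a_n x^n, so y'(x) = sum_{n>=1} n a_n x^(n-1) and y''(x) = sum_{n>=2} n(n-1) a_n x^(n-2).
Substitute into P(x) y'' + Q(x) y' + R(x) y = 0 with P(x) = 1, Q(x) = 2 - 2x, R(x) = 2x - 1, and match powers of x.
Initial conditions: a_0 = -1, a_1 = 0.
Setting the coefficient of each power of x to zero and solving order by order (substituting the coefficients already found):
  x^0: 2 a_2 + 2 a_1 - a_0 = 0  ->  2 a_2 = -2 a_1 + a_0 = -1  ->  a_2 = -1/2
  x^1: 6 a_3 + 4 a_2 - 3 a_1 + 2 a_0 = 0  ->  6 a_3 = -4 a_2 + 3 a_1 - 2 a_0 = 4  ->  a_3 = 2/3
  x^2: 12 a_4 + 6 a_3 - 5 a_2 + 2 a_1 = 0  ->  12 a_4 = -6 a_3 + 5 a_2 - 2 a_1 = -13/2  ->  a_4 = -13/24
  x^3: 20 a_5 + 8 a_4 - 7 a_3 + 2 a_2 = 0  ->  20 a_5 = -8 a_4 + 7 a_3 - 2 a_2 = 10  ->  a_5 = 1/2
  x^4: 30 a_6 + 10 a_5 - 9 a_4 + 2 a_3 = 0  ->  30 a_6 = -10 a_5 + 9 a_4 - 2 a_3 = -269/24  ->  a_6 = -269/720
Truncated series: y(x) = -1 - (1/2) x^2 + (2/3) x^3 - (13/24) x^4 + (1/2) x^5 - (269/720) x^6 + O(x^7).

a_0 = -1; a_1 = 0; a_2 = -1/2; a_3 = 2/3; a_4 = -13/24; a_5 = 1/2; a_6 = -269/720


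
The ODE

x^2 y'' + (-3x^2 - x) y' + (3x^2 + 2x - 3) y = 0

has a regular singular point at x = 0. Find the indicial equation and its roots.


Divide by x^2 to reach normal form y'' + P_1(x) y' + P_2(x) y = 0 with P_1(x) = -3 - 1/x and P_2(x) = 3 + 2/x - 3/x^2.
x = 0 is a singular point because the y'-coefficient -3 - 1/x has a pole at x = 0 and the y-coefficient 3 + 2/x - 3/x^2 has a pole at x = 0.
It is a regular singular point because x P_1(x) = p(x) = -3x - 1 and x^2 P_2(x) = q(x) = 3x^2 + 2x - 3 are polynomials, hence analytic at x = 0.
p(0) = -1,  q(0) = -3.
Indicial equation: r(r-1) + p(0) r + q(0) = 0, i.e. r^2 + (p(0) - 1) r + q(0) = 0, i.e. r^2 - 2 r - 3 = 0.
Discriminant: (-2)^2 - 4(-3) = 16, so r = (2 ± 4)/2.
Solving: r_1 = 3, r_2 = -1.

indicial: r^2 - 2 r - 3 = 0; roots r_1 = 3, r_2 = -1


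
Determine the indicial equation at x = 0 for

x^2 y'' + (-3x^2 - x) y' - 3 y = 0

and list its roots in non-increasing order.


Divide by x^2 to reach normal form y'' + P_1(x) y' + P_2(x) y = 0 with P_1(x) = -3 - 1/x and P_2(x) = -3/x^2.
x = 0 is a singular point because the y'-coefficient -3 - 1/x has a pole at x = 0 and the y-coefficient -3/x^2 has a pole at x = 0.
It is a regular singular point because x P_1(x) = p(x) = -3x - 1 and x^2 P_2(x) = q(x) = -3 are polynomials, hence analytic at x = 0.
p(0) = -1,  q(0) = -3.
Indicial equation: r(r-1) + p(0) r + q(0) = 0, i.e. r^2 + (p(0) - 1) r + q(0) = 0, i.e. r^2 - 2 r - 3 = 0.
Discriminant: (-2)^2 - 4(-3) = 16, so r = (2 ± 4)/2.
Solving: r_1 = 3, r_2 = -1.

indicial: r^2 - 2 r - 3 = 0; roots r_1 = 3, r_2 = -1


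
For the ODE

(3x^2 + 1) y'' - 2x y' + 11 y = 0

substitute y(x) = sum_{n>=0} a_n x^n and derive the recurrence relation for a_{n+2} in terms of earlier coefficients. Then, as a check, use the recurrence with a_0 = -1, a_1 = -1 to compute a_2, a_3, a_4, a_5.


Substitute y = sum_n a_n x^n.
(1 + 3 x^2) y'' contributes (n+2)(n+1) a_{n+2} + 3 n(n-1) a_n at x^n.
-2 x y'(x) contributes -2 n a_n at x^n.
11 y(x) contributes 11 a_n at x^n.
Matching x^n: (n+2)(n+1) a_{n+2} + (3 n(n-1) - 2 n + 11) a_n = 0.
Thus a_{n+2} = (-3 n(n-1) + 2 n - 11) / ((n+1)(n+2)) * a_n.

Check with a_0 = -1, a_1 = -1 (apply the recurrence for n = 0, 1, 2, 3): a_0 = -1, a_1 = -1, a_2 = 11/2, a_3 = 3/2, a_4 = -143/24, a_5 = -69/40.

a_(n+2) = (-3 n(n-1) + 2 n - 11) / ((n+1)(n+2)) * a_n; check: a_0 = -1, a_1 = -1, a_2 = 11/2, a_3 = 3/2, a_4 = -143/24, a_5 = -69/40


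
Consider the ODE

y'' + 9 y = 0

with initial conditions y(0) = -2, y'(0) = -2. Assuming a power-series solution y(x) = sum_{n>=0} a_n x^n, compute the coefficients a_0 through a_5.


Ansatz: y(x) = sum_{n>=0} a_n x^n, so y'(x) = sum_{n>=1} n a_n x^(n-1) and y''(x) = sum_{n>=2} n(n-1) a_n x^(n-2).
Substitute into P(x) y'' + Q(x) y' + R(x) y = 0 with P(x) = 1, Q(x) = 0, R(x) = 9, and match powers of x.
Initial conditions: a_0 = -2, a_1 = -2.
Setting the coefficient of each power of x to zero and solving order by order (substituting the coefficients already found):
  x^0: 2 a_2 + 9 a_0 = 0  ->  2 a_2 = -9 a_0 = 18  ->  a_2 = 9
  x^1: 6 a_3 + 9 a_1 = 0  ->  6 a_3 = -9 a_1 = 18  ->  a_3 = 3
  x^2: 12 a_4 + 9 a_2 = 0  ->  12 a_4 = -9 a_2 = -81  ->  a_4 = -27/4
  x^3: 20 a_5 + 9 a_3 = 0  ->  20 a_5 = -9 a_3 = -27  ->  a_5 = -27/20
Truncated series: y(x) = -2 - 2 x + 9 x^2 + 3 x^3 - (27/4) x^4 - (27/20) x^5 + O(x^6).

a_0 = -2; a_1 = -2; a_2 = 9; a_3 = 3; a_4 = -27/4; a_5 = -27/20


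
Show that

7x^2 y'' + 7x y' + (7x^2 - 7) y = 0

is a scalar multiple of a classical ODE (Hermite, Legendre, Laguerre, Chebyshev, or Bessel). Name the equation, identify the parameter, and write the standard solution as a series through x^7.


All three coefficients share the factor 7; dividing through by 7 gives  x^2 y'' + x y' + (x^2 - 1) y = 0.
This matches the Bessel equation x^2 y'' + x y' + (x^2 - nu^2) y = 0 with nu^2 = 1, so nu = 1; the solution bounded at x = 0 is J_1(x).
Frobenius at x = 0: indicial roots ±nu; for r = nu the recurrence k(k + 2nu) c_k = -c_{k-2} gives the standard series J_nu(x) = sum_{k>=0} (-1)^k / (k! (k+nu)!) (x/2)^(2k+nu). Evaluate the first 4 terms:
  k = 0: (-1)^0 / (0! * 1! * 2^1) x^1 = 1/(1*1*2) x^1 = (1/2) x^1
  k = 1: (-1)^1 / (1! * 2! * 2^3) x^3 = -1/(1*2*8) x^3 = (-1/16) x^3
  k = 2: (-1)^2 / (2! * 3! * 2^5) x^5 = 1/(2*6*32) x^5 = (1/384) x^5
  k = 3: (-1)^3 / (3! * 4! * 2^7) x^7 = -1/(6*24*128) x^7 = (-1/18432) x^7
Hence J_1(x) = -x^7/18432 + x^5/384 - x^3/16 + x/2 + ....

J_1(x); series = -x^7/18432 + x^5/384 - x^3/16 + x/2


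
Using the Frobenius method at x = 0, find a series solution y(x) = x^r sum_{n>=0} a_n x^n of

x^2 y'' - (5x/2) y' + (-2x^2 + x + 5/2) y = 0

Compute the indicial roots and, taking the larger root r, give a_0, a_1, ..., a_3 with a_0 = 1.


Write in Frobenius form y'' + (p(x)/x) y' + (q(x)/x^2) y = 0:
  p(x) = -5/2,  q(x) = -2x^2 + x + 5/2.
Indicial equation: r(r-1) + (-5/2) r + (5/2) = 0 -> roots r_1 = 5/2, r_2 = 1.
Take r = r_1 = 5/2. Let y(x) = x^r sum_{n>=0} a_n x^n with a_0 = 1.
Substitute y = x^r sum a_n x^n and match x^{r+n}. The recurrence is
  D(n) a_n + 1 a_{n-1} - 2 a_{n-2} = 0,  where D(n) = (r+n)(r+n-1) + (-5/2)(r+n) + (5/2).
  a_n = [-1 a_{n-1} + 2 a_{n-2}] / D(n).
Since the indicial polynomial factors as (r - r_1)(r - r_2), D(n) = (r_1 + n - r_1)(r_1 + n - r_2) = n(n + 3/2).
Evaluating step by step (a_0 = 1):
  n = 1: D(1) = 1(1 + 3/2) = 5/2; numerator = -1(1) = -1; a_1 = (-1)/(5/2) = -2/5
  n = 2: D(2) = 2(2 + 3/2) = 7; numerator = -1(-2/5) + 2(1) = 12/5; a_2 = (12/5)/(7) = 12/35
  n = 3: D(3) = 3(3 + 3/2) = 27/2; numerator = -1(12/35) + 2(-2/5) = -8/7; a_3 = (-8/7)/(27/2) = -16/189

r = 5/2; a_0 = 1; a_1 = -2/5; a_2 = 12/35; a_3 = -16/189


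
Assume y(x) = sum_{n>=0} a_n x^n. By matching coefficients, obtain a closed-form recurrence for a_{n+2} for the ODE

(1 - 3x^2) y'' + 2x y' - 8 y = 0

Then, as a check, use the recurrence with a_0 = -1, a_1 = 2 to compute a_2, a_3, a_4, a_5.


Substitute y = sum_n a_n x^n.
(1 - 3 x^2) y'' contributes (n+2)(n+1) a_{n+2} - 3 n(n-1) a_n at x^n.
2 x y'(x) contributes 2 n a_n at x^n.
-8 y(x) contributes -8 a_n at x^n.
Matching x^n: (n+2)(n+1) a_{n+2} + (-3 n(n-1) + 2 n - 8) a_n = 0.
Thus a_{n+2} = (3 n(n-1) - 2 n + 8) / ((n+1)(n+2)) * a_n.

Check with a_0 = -1, a_1 = 2 (apply the recurrence for n = 0, 1, 2, 3): a_0 = -1, a_1 = 2, a_2 = -4, a_3 = 2, a_4 = -10/3, a_5 = 2.

a_(n+2) = (3 n(n-1) - 2 n + 8) / ((n+1)(n+2)) * a_n; check: a_0 = -1, a_1 = 2, a_2 = -4, a_3 = 2, a_4 = -10/3, a_5 = 2


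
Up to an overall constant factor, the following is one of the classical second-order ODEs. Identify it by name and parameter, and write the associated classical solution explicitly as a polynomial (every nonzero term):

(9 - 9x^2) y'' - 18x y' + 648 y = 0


All three coefficients share the factor 9; dividing through by 9 gives  (1 - x^2) y'' - 2x y' + 72 y = 0.
This matches the Legendre equation (1 - x^2) y'' - 2x y' + n(n+1) y = 0 (note the -2x y' term) with n(n+1) = 72, so n = 8; the polynomial solution is P_8(x).
With y = sum_k a_k x^k, matching x^k gives (k+2)(k+1) a_{k+2} = [k(k+1) - n(n+1)] a_k = (k - 8)(k + 9) a_k. The right side vanishes at k = 8, so the series with the parity of 8 terminates at degree 8.
Standard normalization (P_n(1) = 1): leading coefficient (2n)!/(2^n (n!)^2) = 20922789888000/(256*1625702400) = 6435/128, so a_8 = 6435/128. Work downward with a_k = (k+1)(k+2) a_{k+2} / ((k - 8)(k + 9)):
  a_6 = (7)(8)(6435/128) / ((6 - 8)(6 + 9)) = (45045/16)/(-30) = -3003/32
  a_4 = (5)(6)(-3003/32) / ((4 - 8)(4 + 9)) = (-45045/16)/(-52) = 3465/64
  a_2 = (3)(4)(3465/64) / ((2 - 8)(2 + 9)) = (10395/16)/(-66) = -315/32
  a_0 = (1)(2)(-315/32) / ((0 - 8)(0 + 9)) = (-315/16)/(-72) = 35/128
Hence P_8(x) = 6435 x^8/128 - 3003 x^6/32 + 3465 x^4/64 - 315 x^2/32 + 35/128.

P_8(x); series = 6435 x^8/128 - 3003 x^6/32 + 3465 x^4/64 - 315 x^2/32 + 35/128


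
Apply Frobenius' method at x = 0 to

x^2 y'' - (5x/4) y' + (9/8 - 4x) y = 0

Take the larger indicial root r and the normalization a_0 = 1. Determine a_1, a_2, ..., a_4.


Write in Frobenius form y'' + (p(x)/x) y' + (q(x)/x^2) y = 0:
  p(x) = -5/4,  q(x) = 9/8 - 4x.
Indicial equation: r(r-1) + (-5/4) r + (9/8) = 0 -> roots r_1 = 3/2, r_2 = 3/4.
Take r = r_1 = 3/2. Let y(x) = x^r sum_{n>=0} a_n x^n with a_0 = 1.
Substitute y = x^r sum a_n x^n and match x^{r+n}. The recurrence is
  D(n) a_n - 4 a_{n-1} = 0,  where D(n) = (r+n)(r+n-1) + (-5/4)(r+n) + (9/8).
  a_n = 4 / D(n) * a_{n-1}.
Since the indicial polynomial factors as (r - r_1)(r - r_2), D(n) = (r_1 + n - r_1)(r_1 + n - r_2) = n(n + 3/4).
Evaluating step by step (a_0 = 1):
  n = 1: D(1) = 1(1 + 3/4) = 7/4; numerator = 4(1) = 4; a_1 = (4)/(7/4) = 16/7
  n = 2: D(2) = 2(2 + 3/4) = 11/2; numerator = 4(16/7) = 64/7; a_2 = (64/7)/(11/2) = 128/77
  n = 3: D(3) = 3(3 + 3/4) = 45/4; numerator = 4(128/77) = 512/77; a_3 = (512/77)/(45/4) = 2048/3465
  n = 4: D(4) = 4(4 + 3/4) = 19; numerator = 4(2048/3465) = 8192/3465; a_4 = (8192/3465)/(19) = 8192/65835

r = 3/2; a_0 = 1; a_1 = 16/7; a_2 = 128/77; a_3 = 2048/3465; a_4 = 8192/65835


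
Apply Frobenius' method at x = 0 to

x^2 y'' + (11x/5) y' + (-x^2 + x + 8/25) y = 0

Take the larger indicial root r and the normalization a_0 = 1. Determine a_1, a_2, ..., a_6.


Write in Frobenius form y'' + (p(x)/x) y' + (q(x)/x^2) y = 0:
  p(x) = 11/5,  q(x) = -x^2 + x + 8/25.
Indicial equation: r(r-1) + (11/5) r + (8/25) = 0 -> roots r_1 = -2/5, r_2 = -4/5.
Take r = r_1 = -2/5. Let y(x) = x^r sum_{n>=0} a_n x^n with a_0 = 1.
Substitute y = x^r sum a_n x^n and match x^{r+n}. The recurrence is
  D(n) a_n + 1 a_{n-1} - 1 a_{n-2} = 0,  where D(n) = (r+n)(r+n-1) + (11/5)(r+n) + (8/25).
  a_n = [-1 a_{n-1} + 1 a_{n-2}] / D(n).
Since the indicial polynomial factors as (r - r_1)(r - r_2), D(n) = (r_1 + n - r_1)(r_1 + n - r_2) = n(n + 2/5).
Evaluating step by step (a_0 = 1):
  n = 1: D(1) = 1(1 + 2/5) = 7/5; numerator = -1(1) = -1; a_1 = (-1)/(7/5) = -5/7
  n = 2: D(2) = 2(2 + 2/5) = 24/5; numerator = -1(-5/7) + 1(1) = 12/7; a_2 = (12/7)/(24/5) = 5/14
  n = 3: D(3) = 3(3 + 2/5) = 51/5; numerator = -1(5/14) + 1(-5/7) = -15/14; a_3 = (-15/14)/(51/5) = -25/238
  n = 4: D(4) = 4(4 + 2/5) = 88/5; numerator = -1(-25/238) + 1(5/14) = 55/119; a_4 = (55/119)/(88/5) = 25/952
  n = 5: D(5) = 5(5 + 2/5) = 27; numerator = -1(25/952) + 1(-25/238) = -125/952; a_5 = (-125/952)/(27) = -125/25704
  n = 6: D(6) = 6(6 + 2/5) = 192/5; numerator = -1(-125/25704) + 1(25/952) = 100/3213; a_6 = (100/3213)/(192/5) = 125/154224

r = -2/5; a_0 = 1; a_1 = -5/7; a_2 = 5/14; a_3 = -25/238; a_4 = 25/952; a_5 = -125/25704; a_6 = 125/154224


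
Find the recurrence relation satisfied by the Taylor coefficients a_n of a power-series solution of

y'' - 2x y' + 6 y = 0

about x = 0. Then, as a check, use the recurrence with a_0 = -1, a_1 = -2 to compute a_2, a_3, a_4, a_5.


Substitute y = sum_n a_n x^n.
y''(x) has coefficient (n+2)(n+1) a_{n+2} at x^n;
-2 x y'(x) has coefficient -2 n a_n at x^n (shift);
6 y(x) has coefficient 6 a_n at x^n.
Matching x^n: (n+2)(n+1) a_{n+2} + (-2n + 6) a_n = 0.
Thus a_{n+2} = (2n - 6) / ((n+1)(n+2)) * a_n.

Check with a_0 = -1, a_1 = -2 (apply the recurrence for n = 0, 1, 2, 3): a_0 = -1, a_1 = -2, a_2 = 3, a_3 = 4/3, a_4 = -1/2, a_5 = 0.

a_(n+2) = (2n - 6) / ((n+1)(n+2)) * a_n; check: a_0 = -1, a_1 = -2, a_2 = 3, a_3 = 4/3, a_4 = -1/2, a_5 = 0


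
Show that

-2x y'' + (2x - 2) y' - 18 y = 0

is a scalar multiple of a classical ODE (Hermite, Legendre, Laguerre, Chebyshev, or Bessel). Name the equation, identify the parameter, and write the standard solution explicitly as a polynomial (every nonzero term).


All three coefficients share the factor -2; dividing through by -2 gives  x y'' + (1 - x) y' + 9 y = 0.
This matches the Laguerre equation x y'' + (1 - x) y' + n y = 0 with n = 9; the polynomial solution is L_9(x).
With y = sum_k a_k x^k, matching x^k gives (k+1)k a_{k+1} + (k+1) a_{k+1} - k a_k + n a_k = 0, i.e. (k+1)^2 a_{k+1} = (k - n) a_k = (k - 9) a_k. The right side vanishes at k = 9, so the series terminates at degree 9.
Standard normalization L_n(0) = 1 gives a_0 = 1. Work upward with a_{k+1} = (k - 9) a_k / (k+1)^2:
  a_1 = (0 - 9)(1) / 1^2 = -9/1 = -9
  a_2 = (1 - 9)(-9) / 2^2 = 72/4 = 18
  a_3 = (2 - 9)(18) / 3^2 = -126/9 = -14
  a_4 = (3 - 9)(-14) / 4^2 = 84/16 = 21/4
  a_5 = (4 - 9)(21/4) / 5^2 = (-105/4)/25 = -21/20
  a_6 = (5 - 9)(-21/20) / 6^2 = (21/5)/36 = 7/60
  a_7 = (6 - 9)(7/60) / 7^2 = (-7/20)/49 = -1/140
  a_8 = (7 - 9)(-1/140) / 8^2 = (1/70)/64 = 1/4480
  a_9 = (8 - 9)(1/4480) / 9^2 = (-1/4480)/81 = -1/362880
Hence L_9(x) = -x^9/362880 + x^8/4480 - x^7/140 + 7 x^6/60 - 21 x^5/20 + 21 x^4/4 - 14 x^3 + 18 x^2 - 9 x + 1.

L_9(x); series = -x^9/362880 + x^8/4480 - x^7/140 + 7 x^6/60 - 21 x^5/20 + 21 x^4/4 - 14 x^3 + 18 x^2 - 9 x + 1


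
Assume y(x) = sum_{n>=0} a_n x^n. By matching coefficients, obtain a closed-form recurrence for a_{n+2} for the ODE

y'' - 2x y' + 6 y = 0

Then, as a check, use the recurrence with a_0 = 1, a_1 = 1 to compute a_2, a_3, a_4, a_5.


Substitute y = sum_n a_n x^n.
y''(x) has coefficient (n+2)(n+1) a_{n+2} at x^n;
-2 x y'(x) has coefficient -2 n a_n at x^n (shift);
6 y(x) has coefficient 6 a_n at x^n.
Matching x^n: (n+2)(n+1) a_{n+2} + (-2n + 6) a_n = 0.
Thus a_{n+2} = (2n - 6) / ((n+1)(n+2)) * a_n.

Check with a_0 = 1, a_1 = 1 (apply the recurrence for n = 0, 1, 2, 3): a_0 = 1, a_1 = 1, a_2 = -3, a_3 = -2/3, a_4 = 1/2, a_5 = 0.

a_(n+2) = (2n - 6) / ((n+1)(n+2)) * a_n; check: a_0 = 1, a_1 = 1, a_2 = -3, a_3 = -2/3, a_4 = 1/2, a_5 = 0


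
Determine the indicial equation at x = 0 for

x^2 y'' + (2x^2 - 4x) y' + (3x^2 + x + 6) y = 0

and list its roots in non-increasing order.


Divide by x^2 to reach normal form y'' + P_1(x) y' + P_2(x) y = 0 with P_1(x) = 2 - 4/x and P_2(x) = 3 + 1/x + 6/x^2.
x = 0 is a singular point because the y'-coefficient 2 - 4/x has a pole at x = 0 and the y-coefficient 3 + 1/x + 6/x^2 has a pole at x = 0.
It is a regular singular point because x P_1(x) = p(x) = 2x - 4 and x^2 P_2(x) = q(x) = 3x^2 + x + 6 are polynomials, hence analytic at x = 0.
p(0) = -4,  q(0) = 6.
Indicial equation: r(r-1) + p(0) r + q(0) = 0, i.e. r^2 + (p(0) - 1) r + q(0) = 0, i.e. r^2 - 5 r + 6 = 0.
Discriminant: (-5)^2 - 4(6) = 1, so r = (5 ± 1)/2.
Solving: r_1 = 3, r_2 = 2.

indicial: r^2 - 5 r + 6 = 0; roots r_1 = 3, r_2 = 2


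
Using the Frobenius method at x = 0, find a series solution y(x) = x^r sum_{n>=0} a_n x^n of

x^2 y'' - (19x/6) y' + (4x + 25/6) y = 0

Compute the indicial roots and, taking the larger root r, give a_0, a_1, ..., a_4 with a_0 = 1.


Write in Frobenius form y'' + (p(x)/x) y' + (q(x)/x^2) y = 0:
  p(x) = -19/6,  q(x) = 4x + 25/6.
Indicial equation: r(r-1) + (-19/6) r + (25/6) = 0 -> roots r_1 = 5/2, r_2 = 5/3.
Take r = r_1 = 5/2. Let y(x) = x^r sum_{n>=0} a_n x^n with a_0 = 1.
Substitute y = x^r sum a_n x^n and match x^{r+n}. The recurrence is
  D(n) a_n + 4 a_{n-1} = 0,  where D(n) = (r+n)(r+n-1) + (-19/6)(r+n) + (25/6).
  a_n = -4 / D(n) * a_{n-1}.
Since the indicial polynomial factors as (r - r_1)(r - r_2), D(n) = (r_1 + n - r_1)(r_1 + n - r_2) = n(n + 5/6).
Evaluating step by step (a_0 = 1):
  n = 1: D(1) = 1(1 + 5/6) = 11/6; numerator = -4(1) = -4; a_1 = (-4)/(11/6) = -24/11
  n = 2: D(2) = 2(2 + 5/6) = 17/3; numerator = -4(-24/11) = 96/11; a_2 = (96/11)/(17/3) = 288/187
  n = 3: D(3) = 3(3 + 5/6) = 23/2; numerator = -4(288/187) = -1152/187; a_3 = (-1152/187)/(23/2) = -2304/4301
  n = 4: D(4) = 4(4 + 5/6) = 58/3; numerator = -4(-2304/4301) = 9216/4301; a_4 = (9216/4301)/(58/3) = 13824/124729

r = 5/2; a_0 = 1; a_1 = -24/11; a_2 = 288/187; a_3 = -2304/4301; a_4 = 13824/124729


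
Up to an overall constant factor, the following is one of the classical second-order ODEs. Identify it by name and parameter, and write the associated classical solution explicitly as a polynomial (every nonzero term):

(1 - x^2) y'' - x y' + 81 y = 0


The equation is already in a standard form:  (1 - x^2) y'' - x y' + 81 y = 0.
This matches the Chebyshev equation (1 - x^2) y'' - x y' + n^2 y = 0 (note the -x y' term, not -2x y') with n^2 = 81, so n = 9; the polynomial solution is T_9(x).
With y = sum_k a_k x^k, matching x^k gives (k+2)(k+1) a_{k+2} = (k^2 - n^2) a_k = (k - 9)(k + 9) a_k. The right side vanishes at k = 9, so the series with the parity of 9 terminates at degree 9.
Standard normalization: leading coefficient of T_n is 2^(n-1), so a_9 = 2^8 = 256. Work downward with a_k = (k+1)(k+2) a_{k+2} / ((k - 9)(k + 9)):
  a_7 = (8)(9)(256) / ((7 - 9)(7 + 9)) = 18432/(-32) = -576
  a_5 = (6)(7)(-576) / ((5 - 9)(5 + 9)) = -24192/(-56) = 432
  a_3 = (4)(5)(432) / ((3 - 9)(3 + 9)) = 8640/(-72) = -120
  a_1 = (2)(3)(-120) / ((1 - 9)(1 + 9)) = -720/(-80) = 9
Hence T_9(x) = 256 x^9 - 576 x^7 + 432 x^5 - 120 x^3 + 9 x.

T_9(x); series = 256 x^9 - 576 x^7 + 432 x^5 - 120 x^3 + 9 x


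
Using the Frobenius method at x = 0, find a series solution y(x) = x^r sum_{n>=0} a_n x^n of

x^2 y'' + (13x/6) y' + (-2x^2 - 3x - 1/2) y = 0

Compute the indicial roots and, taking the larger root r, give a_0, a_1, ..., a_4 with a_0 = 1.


Write in Frobenius form y'' + (p(x)/x) y' + (q(x)/x^2) y = 0:
  p(x) = 13/6,  q(x) = -2x^2 - 3x - 1/2.
Indicial equation: r(r-1) + (13/6) r + (-1/2) = 0 -> roots r_1 = 1/3, r_2 = -3/2.
Take r = r_1 = 1/3. Let y(x) = x^r sum_{n>=0} a_n x^n with a_0 = 1.
Substitute y = x^r sum a_n x^n and match x^{r+n}. The recurrence is
  D(n) a_n - 3 a_{n-1} - 2 a_{n-2} = 0,  where D(n) = (r+n)(r+n-1) + (13/6)(r+n) + (-1/2).
  a_n = [3 a_{n-1} + 2 a_{n-2}] / D(n).
Since the indicial polynomial factors as (r - r_1)(r - r_2), D(n) = (r_1 + n - r_1)(r_1 + n - r_2) = n(n + 11/6).
Evaluating step by step (a_0 = 1):
  n = 1: D(1) = 1(1 + 11/6) = 17/6; numerator = 3(1) = 3; a_1 = (3)/(17/6) = 18/17
  n = 2: D(2) = 2(2 + 11/6) = 23/3; numerator = 3(18/17) + 2(1) = 88/17; a_2 = (88/17)/(23/3) = 264/391
  n = 3: D(3) = 3(3 + 11/6) = 29/2; numerator = 3(264/391) + 2(18/17) = 1620/391; a_3 = (1620/391)/(29/2) = 3240/11339
  n = 4: D(4) = 4(4 + 11/6) = 70/3; numerator = 3(3240/11339) + 2(264/391) = 25032/11339; a_4 = (25032/11339)/(70/3) = 5364/56695

r = 1/3; a_0 = 1; a_1 = 18/17; a_2 = 264/391; a_3 = 3240/11339; a_4 = 5364/56695


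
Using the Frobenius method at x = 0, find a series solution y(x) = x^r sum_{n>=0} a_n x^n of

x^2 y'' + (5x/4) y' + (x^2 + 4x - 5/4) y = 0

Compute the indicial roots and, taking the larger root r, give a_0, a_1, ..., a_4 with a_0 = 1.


Write in Frobenius form y'' + (p(x)/x) y' + (q(x)/x^2) y = 0:
  p(x) = 5/4,  q(x) = x^2 + 4x - 5/4.
Indicial equation: r(r-1) + (5/4) r + (-5/4) = 0 -> roots r_1 = 1, r_2 = -5/4.
Take r = r_1 = 1. Let y(x) = x^r sum_{n>=0} a_n x^n with a_0 = 1.
Substitute y = x^r sum a_n x^n and match x^{r+n}. The recurrence is
  D(n) a_n + 4 a_{n-1} + 1 a_{n-2} = 0,  where D(n) = (r+n)(r+n-1) + (5/4)(r+n) + (-5/4).
  a_n = [-4 a_{n-1} - 1 a_{n-2}] / D(n).
Since the indicial polynomial factors as (r - r_1)(r - r_2), D(n) = (r_1 + n - r_1)(r_1 + n - r_2) = n(n + 9/4).
Evaluating step by step (a_0 = 1):
  n = 1: D(1) = 1(1 + 9/4) = 13/4; numerator = -4(1) = -4; a_1 = (-4)/(13/4) = -16/13
  n = 2: D(2) = 2(2 + 9/4) = 17/2; numerator = -4(-16/13) - 1(1) = 51/13; a_2 = (51/13)/(17/2) = 6/13
  n = 3: D(3) = 3(3 + 9/4) = 63/4; numerator = -4(6/13) - 1(-16/13) = -8/13; a_3 = (-8/13)/(63/4) = -32/819
  n = 4: D(4) = 4(4 + 9/4) = 25; numerator = -4(-32/819) - 1(6/13) = -250/819; a_4 = (-250/819)/(25) = -10/819

r = 1; a_0 = 1; a_1 = -16/13; a_2 = 6/13; a_3 = -32/819; a_4 = -10/819


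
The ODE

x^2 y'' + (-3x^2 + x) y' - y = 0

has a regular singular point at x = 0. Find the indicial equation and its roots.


Divide by x^2 to reach normal form y'' + P_1(x) y' + P_2(x) y = 0 with P_1(x) = -3 + 1/x and P_2(x) = -1/x^2.
x = 0 is a singular point because the y'-coefficient -3 + 1/x has a pole at x = 0 and the y-coefficient -1/x^2 has a pole at x = 0.
It is a regular singular point because x P_1(x) = p(x) = 1 - 3x and x^2 P_2(x) = q(x) = -1 are polynomials, hence analytic at x = 0.
p(0) = 1,  q(0) = -1.
Indicial equation: r(r-1) + p(0) r + q(0) = 0, i.e. r^2 + (p(0) - 1) r + q(0) = 0, i.e. r^2 - 1 = 0.
Discriminant: (0)^2 - 4(-1) = 4, so r = (0 ± 2)/2.
Solving: r_1 = 1, r_2 = -1.

indicial: r^2 - 1 = 0; roots r_1 = 1, r_2 = -1


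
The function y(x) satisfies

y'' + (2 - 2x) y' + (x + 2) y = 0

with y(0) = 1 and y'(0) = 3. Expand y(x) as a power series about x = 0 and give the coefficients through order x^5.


Ansatz: y(x) = sum_{n>=0} a_n x^n, so y'(x) = sum_{n>=1} n a_n x^(n-1) and y''(x) = sum_{n>=2} n(n-1) a_n x^(n-2).
Substitute into P(x) y'' + Q(x) y' + R(x) y = 0 with P(x) = 1, Q(x) = 2 - 2x, R(x) = x + 2, and match powers of x.
Initial conditions: a_0 = 1, a_1 = 3.
Setting the coefficient of each power of x to zero and solving order by order (substituting the coefficients already found):
  x^0: 2 a_2 + 2 a_1 + 2 a_0 = 0  ->  2 a_2 = -2 a_1 - 2 a_0 = -8  ->  a_2 = -4
  x^1: 6 a_3 + 4 a_2 + a_0 = 0  ->  6 a_3 = -4 a_2 - a_0 = 15  ->  a_3 = 5/2
  x^2: 12 a_4 + 6 a_3 - 2 a_2 + a_1 = 0  ->  12 a_4 = -6 a_3 + 2 a_2 - a_1 = -26  ->  a_4 = -13/6
  x^3: 20 a_5 + 8 a_4 - 4 a_3 + a_2 = 0  ->  20 a_5 = -8 a_4 + 4 a_3 - a_2 = 94/3  ->  a_5 = 47/30
Truncated series: y(x) = 1 + 3 x - 4 x^2 + (5/2) x^3 - (13/6) x^4 + (47/30) x^5 + O(x^6).

a_0 = 1; a_1 = 3; a_2 = -4; a_3 = 5/2; a_4 = -13/6; a_5 = 47/30


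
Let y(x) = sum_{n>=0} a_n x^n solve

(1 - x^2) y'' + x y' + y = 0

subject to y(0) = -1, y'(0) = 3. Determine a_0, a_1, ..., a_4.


Ansatz: y(x) = sum_{n>=0} a_n x^n, so y'(x) = sum_{n>=1} n a_n x^(n-1) and y''(x) = sum_{n>=2} n(n-1) a_n x^(n-2).
Substitute into P(x) y'' + Q(x) y' + R(x) y = 0 with P(x) = 1 - x^2, Q(x) = x, R(x) = 1, and match powers of x.
Initial conditions: a_0 = -1, a_1 = 3.
Setting the coefficient of each power of x to zero and solving order by order (substituting the coefficients already found):
  x^0: 2 a_2 + a_0 = 0  ->  2 a_2 = -a_0 = 1  ->  a_2 = 1/2
  x^1: 6 a_3 + 2 a_1 = 0  ->  6 a_3 = -2 a_1 = -6  ->  a_3 = -1
  x^2: 12 a_4 + a_2 = 0  ->  12 a_4 = -a_2 = -1/2  ->  a_4 = -1/24
Truncated series: y(x) = -1 + 3 x + (1/2) x^2 - x^3 - (1/24) x^4 + O(x^5).

a_0 = -1; a_1 = 3; a_2 = 1/2; a_3 = -1; a_4 = -1/24


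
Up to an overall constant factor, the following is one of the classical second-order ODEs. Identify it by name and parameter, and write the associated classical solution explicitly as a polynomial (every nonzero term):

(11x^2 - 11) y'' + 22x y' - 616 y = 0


All three coefficients share the factor -11; dividing through by -11 gives  (1 - x^2) y'' - 2x y' + 56 y = 0.
This matches the Legendre equation (1 - x^2) y'' - 2x y' + n(n+1) y = 0 (note the -2x y' term) with n(n+1) = 56, so n = 7; the polynomial solution is P_7(x).
With y = sum_k a_k x^k, matching x^k gives (k+2)(k+1) a_{k+2} = [k(k+1) - n(n+1)] a_k = (k - 7)(k + 8) a_k. The right side vanishes at k = 7, so the series with the parity of 7 terminates at degree 7.
Standard normalization (P_n(1) = 1): leading coefficient (2n)!/(2^n (n!)^2) = 87178291200/(128*25401600) = 429/16, so a_7 = 429/16. Work downward with a_k = (k+1)(k+2) a_{k+2} / ((k - 7)(k + 8)):
  a_5 = (6)(7)(429/16) / ((5 - 7)(5 + 8)) = (9009/8)/(-26) = -693/16
  a_3 = (4)(5)(-693/16) / ((3 - 7)(3 + 8)) = (-3465/4)/(-44) = 315/16
  a_1 = (2)(3)(315/16) / ((1 - 7)(1 + 8)) = (945/8)/(-54) = -35/16
Hence P_7(x) = 429 x^7/16 - 693 x^5/16 + 315 x^3/16 - 35 x/16.

P_7(x); series = 429 x^7/16 - 693 x^5/16 + 315 x^3/16 - 35 x/16


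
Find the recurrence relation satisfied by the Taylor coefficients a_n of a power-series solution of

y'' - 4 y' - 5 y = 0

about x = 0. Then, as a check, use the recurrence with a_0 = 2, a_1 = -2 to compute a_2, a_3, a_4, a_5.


Substitute y = sum_n a_n x^n.
y''(x) has coefficient (n+2)(n+1) a_{n+2} at x^n;
-4 y'(x) has coefficient -4 (n+1) a_{n+1} at x^n;
-5 y(x) has coefficient -5 a_n at x^n.
Matching x^n: (n+2)(n+1) a_{n+2} - 4 (n+1) a_{n+1} - 5 a_n = 0.
Thus a_{n+2} = [4 (n+1) a_{n+1} + 5 a_n] / ((n+1)(n+2)).

Check with a_0 = 2, a_1 = -2 (apply the recurrence for n = 0, 1, 2, 3): a_0 = 2, a_1 = -2, a_2 = 1, a_3 = -1/3, a_4 = 1/12, a_5 = -1/60.

a_(n+2) = [4 (n+1) a_(n+1) + 5 a_n] / ((n+1)(n+2)); check: a_0 = 2, a_1 = -2, a_2 = 1, a_3 = -1/3, a_4 = 1/12, a_5 = -1/60


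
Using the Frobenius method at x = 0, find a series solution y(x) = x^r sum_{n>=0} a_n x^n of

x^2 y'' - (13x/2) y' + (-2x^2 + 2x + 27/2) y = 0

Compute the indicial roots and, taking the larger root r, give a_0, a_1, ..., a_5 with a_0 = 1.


Write in Frobenius form y'' + (p(x)/x) y' + (q(x)/x^2) y = 0:
  p(x) = -13/2,  q(x) = -2x^2 + 2x + 27/2.
Indicial equation: r(r-1) + (-13/2) r + (27/2) = 0 -> roots r_1 = 9/2, r_2 = 3.
Take r = r_1 = 9/2. Let y(x) = x^r sum_{n>=0} a_n x^n with a_0 = 1.
Substitute y = x^r sum a_n x^n and match x^{r+n}. The recurrence is
  D(n) a_n + 2 a_{n-1} - 2 a_{n-2} = 0,  where D(n) = (r+n)(r+n-1) + (-13/2)(r+n) + (27/2).
  a_n = [-2 a_{n-1} + 2 a_{n-2}] / D(n).
Since the indicial polynomial factors as (r - r_1)(r - r_2), D(n) = (r_1 + n - r_1)(r_1 + n - r_2) = n(n + 3/2).
Evaluating step by step (a_0 = 1):
  n = 1: D(1) = 1(1 + 3/2) = 5/2; numerator = -2(1) = -2; a_1 = (-2)/(5/2) = -4/5
  n = 2: D(2) = 2(2 + 3/2) = 7; numerator = -2(-4/5) + 2(1) = 18/5; a_2 = (18/5)/(7) = 18/35
  n = 3: D(3) = 3(3 + 3/2) = 27/2; numerator = -2(18/35) + 2(-4/5) = -92/35; a_3 = (-92/35)/(27/2) = -184/945
  n = 4: D(4) = 4(4 + 3/2) = 22; numerator = -2(-184/945) + 2(18/35) = 268/189; a_4 = (268/189)/(22) = 134/2079
  n = 5: D(5) = 5(5 + 3/2) = 65/2; numerator = -2(134/2079) + 2(-184/945) = -1796/3465; a_5 = (-1796/3465)/(65/2) = -3592/225225

r = 9/2; a_0 = 1; a_1 = -4/5; a_2 = 18/35; a_3 = -184/945; a_4 = 134/2079; a_5 = -3592/225225


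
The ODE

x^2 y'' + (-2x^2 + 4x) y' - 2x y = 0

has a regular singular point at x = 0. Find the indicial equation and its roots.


Divide by x^2 to reach normal form y'' + P_1(x) y' + P_2(x) y = 0 with P_1(x) = -2 + 4/x and P_2(x) = -2/x.
x = 0 is a singular point because the y'-coefficient -2 + 4/x has a pole at x = 0 and the y-coefficient -2/x has a pole at x = 0.
It is a regular singular point because x P_1(x) = p(x) = 4 - 2x and x^2 P_2(x) = q(x) = -2x are polynomials, hence analytic at x = 0.
p(0) = 4,  q(0) = 0.
Indicial equation: r(r-1) + p(0) r + q(0) = 0, i.e. r^2 + (p(0) - 1) r + q(0) = 0, i.e. r^2 + 3 r = 0.
Discriminant: (3)^2 - 4(0) = 9, so r = (-3 ± 3)/2.
Solving: r_1 = 0, r_2 = -3.

indicial: r^2 + 3 r = 0; roots r_1 = 0, r_2 = -3


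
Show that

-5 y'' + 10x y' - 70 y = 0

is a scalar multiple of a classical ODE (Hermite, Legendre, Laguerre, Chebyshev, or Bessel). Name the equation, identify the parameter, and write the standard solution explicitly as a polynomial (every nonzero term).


All three coefficients share the factor -5; dividing through by -5 gives  y'' - 2x y' + 14 y = 0.
This matches the Hermite equation y'' - 2x y' + 2n y = 0 with 2n = 14, so n = 7; the polynomial solution is H_7(x).
With y = sum_k a_k x^k, matching x^k gives (k+2)(k+1) a_{k+2} = 2(k - n) a_k = 2(k - 7) a_k. The right side vanishes at k = 7, so the series with the parity of 7 terminates at degree 7.
Standard normalization: leading coefficient of H_n is 2^n, so a_7 = 2^7 = 128. Work downward with a_k = (k+1)(k+2) a_{k+2} / (2(k - n)):
  a_5 = (6)(7)(128) / (2(5 - 7)) = 5376/(-4) = -1344
  a_3 = (4)(5)(-1344) / (2(3 - 7)) = -26880/(-8) = 3360
  a_1 = (2)(3)(3360) / (2(1 - 7)) = 20160/(-12) = -1680
Hence H_7(x) = 128 x^7 - 1344 x^5 + 3360 x^3 - 1680 x.

H_7(x); series = 128 x^7 - 1344 x^5 + 3360 x^3 - 1680 x


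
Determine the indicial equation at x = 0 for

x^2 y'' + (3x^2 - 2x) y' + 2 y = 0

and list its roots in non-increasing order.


Divide by x^2 to reach normal form y'' + P_1(x) y' + P_2(x) y = 0 with P_1(x) = 3 - 2/x and P_2(x) = 2/x^2.
x = 0 is a singular point because the y'-coefficient 3 - 2/x has a pole at x = 0 and the y-coefficient 2/x^2 has a pole at x = 0.
It is a regular singular point because x P_1(x) = p(x) = 3x - 2 and x^2 P_2(x) = q(x) = 2 are polynomials, hence analytic at x = 0.
p(0) = -2,  q(0) = 2.
Indicial equation: r(r-1) + p(0) r + q(0) = 0, i.e. r^2 + (p(0) - 1) r + q(0) = 0, i.e. r^2 - 3 r + 2 = 0.
Discriminant: (-3)^2 - 4(2) = 1, so r = (3 ± 1)/2.
Solving: r_1 = 2, r_2 = 1.

indicial: r^2 - 3 r + 2 = 0; roots r_1 = 2, r_2 = 1


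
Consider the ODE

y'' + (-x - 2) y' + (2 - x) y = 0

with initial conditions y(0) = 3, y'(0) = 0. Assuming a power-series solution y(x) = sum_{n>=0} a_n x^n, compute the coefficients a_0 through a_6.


Ansatz: y(x) = sum_{n>=0} a_n x^n, so y'(x) = sum_{n>=1} n a_n x^(n-1) and y''(x) = sum_{n>=2} n(n-1) a_n x^(n-2).
Substitute into P(x) y'' + Q(x) y' + R(x) y = 0 with P(x) = 1, Q(x) = -x - 2, R(x) = 2 - x, and match powers of x.
Initial conditions: a_0 = 3, a_1 = 0.
Setting the coefficient of each power of x to zero and solving order by order (substituting the coefficients already found):
  x^0: 2 a_2 - 2 a_1 + 2 a_0 = 0  ->  2 a_2 = 2 a_1 - 2 a_0 = -6  ->  a_2 = -3
  x^1: 6 a_3 - 4 a_2 + a_1 - a_0 = 0  ->  6 a_3 = 4 a_2 - a_1 + a_0 = -9  ->  a_3 = -3/2
  x^2: 12 a_4 - 6 a_3 - a_1 = 0  ->  12 a_4 = 6 a_3 + a_1 = -9  ->  a_4 = -3/4
  x^3: 20 a_5 - 8 a_4 - a_3 - a_2 = 0  ->  20 a_5 = 8 a_4 + a_3 + a_2 = -21/2  ->  a_5 = -21/40
  x^4: 30 a_6 - 10 a_5 - 2 a_4 - a_3 = 0  ->  30 a_6 = 10 a_5 + 2 a_4 + a_3 = -33/4  ->  a_6 = -11/40
Truncated series: y(x) = 3 - 3 x^2 - (3/2) x^3 - (3/4) x^4 - (21/40) x^5 - (11/40) x^6 + O(x^7).

a_0 = 3; a_1 = 0; a_2 = -3; a_3 = -3/2; a_4 = -3/4; a_5 = -21/40; a_6 = -11/40


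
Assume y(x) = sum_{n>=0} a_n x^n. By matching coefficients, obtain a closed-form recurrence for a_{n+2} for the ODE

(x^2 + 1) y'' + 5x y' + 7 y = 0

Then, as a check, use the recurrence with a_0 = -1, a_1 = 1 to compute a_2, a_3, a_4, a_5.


Substitute y = sum_n a_n x^n.
(1 + 1 x^2) y'' contributes (n+2)(n+1) a_{n+2} + n(n-1) a_n at x^n.
5 x y'(x) contributes 5 n a_n at x^n.
7 y(x) contributes 7 a_n at x^n.
Matching x^n: (n+2)(n+1) a_{n+2} + (n(n-1) + 5 n + 7) a_n = 0.
Thus a_{n+2} = (-n(n-1) - 5 n - 7) / ((n+1)(n+2)) * a_n.

Check with a_0 = -1, a_1 = 1 (apply the recurrence for n = 0, 1, 2, 3): a_0 = -1, a_1 = 1, a_2 = 7/2, a_3 = -2, a_4 = -133/24, a_5 = 14/5.

a_(n+2) = (-n(n-1) - 5 n - 7) / ((n+1)(n+2)) * a_n; check: a_0 = -1, a_1 = 1, a_2 = 7/2, a_3 = -2, a_4 = -133/24, a_5 = 14/5


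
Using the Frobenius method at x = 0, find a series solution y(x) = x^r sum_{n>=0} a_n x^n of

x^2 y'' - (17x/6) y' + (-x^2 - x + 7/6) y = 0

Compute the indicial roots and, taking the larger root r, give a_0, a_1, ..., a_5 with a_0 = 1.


Write in Frobenius form y'' + (p(x)/x) y' + (q(x)/x^2) y = 0:
  p(x) = -17/6,  q(x) = -x^2 - x + 7/6.
Indicial equation: r(r-1) + (-17/6) r + (7/6) = 0 -> roots r_1 = 7/2, r_2 = 1/3.
Take r = r_1 = 7/2. Let y(x) = x^r sum_{n>=0} a_n x^n with a_0 = 1.
Substitute y = x^r sum a_n x^n and match x^{r+n}. The recurrence is
  D(n) a_n - 1 a_{n-1} - 1 a_{n-2} = 0,  where D(n) = (r+n)(r+n-1) + (-17/6)(r+n) + (7/6).
  a_n = [1 a_{n-1} + 1 a_{n-2}] / D(n).
Since the indicial polynomial factors as (r - r_1)(r - r_2), D(n) = (r_1 + n - r_1)(r_1 + n - r_2) = n(n + 19/6).
Evaluating step by step (a_0 = 1):
  n = 1: D(1) = 1(1 + 19/6) = 25/6; numerator = 1(1) = 1; a_1 = (1)/(25/6) = 6/25
  n = 2: D(2) = 2(2 + 19/6) = 31/3; numerator = 1(6/25) + 1(1) = 31/25; a_2 = (31/25)/(31/3) = 3/25
  n = 3: D(3) = 3(3 + 19/6) = 37/2; numerator = 1(3/25) + 1(6/25) = 9/25; a_3 = (9/25)/(37/2) = 18/925
  n = 4: D(4) = 4(4 + 19/6) = 86/3; numerator = 1(18/925) + 1(3/25) = 129/925; a_4 = (129/925)/(86/3) = 9/1850
  n = 5: D(5) = 5(5 + 19/6) = 245/6; numerator = 1(9/1850) + 1(18/925) = 9/370; a_5 = (9/370)/(245/6) = 27/45325

r = 7/2; a_0 = 1; a_1 = 6/25; a_2 = 3/25; a_3 = 18/925; a_4 = 9/1850; a_5 = 27/45325


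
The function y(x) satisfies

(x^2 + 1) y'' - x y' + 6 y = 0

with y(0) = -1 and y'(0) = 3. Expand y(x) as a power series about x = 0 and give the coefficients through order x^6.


Ansatz: y(x) = sum_{n>=0} a_n x^n, so y'(x) = sum_{n>=1} n a_n x^(n-1) and y''(x) = sum_{n>=2} n(n-1) a_n x^(n-2).
Substitute into P(x) y'' + Q(x) y' + R(x) y = 0 with P(x) = x^2 + 1, Q(x) = -x, R(x) = 6, and match powers of x.
Initial conditions: a_0 = -1, a_1 = 3.
Setting the coefficient of each power of x to zero and solving order by order (substituting the coefficients already found):
  x^0: 2 a_2 + 6 a_0 = 0  ->  2 a_2 = -6 a_0 = 6  ->  a_2 = 3
  x^1: 6 a_3 + 5 a_1 = 0  ->  6 a_3 = -5 a_1 = -15  ->  a_3 = -5/2
  x^2: 12 a_4 + 6 a_2 = 0  ->  12 a_4 = -6 a_2 = -18  ->  a_4 = -3/2
  x^3: 20 a_5 + 9 a_3 = 0  ->  20 a_5 = -9 a_3 = 45/2  ->  a_5 = 9/8
  x^4: 30 a_6 + 14 a_4 = 0  ->  30 a_6 = -14 a_4 = 21  ->  a_6 = 7/10
Truncated series: y(x) = -1 + 3 x + 3 x^2 - (5/2) x^3 - (3/2) x^4 + (9/8) x^5 + (7/10) x^6 + O(x^7).

a_0 = -1; a_1 = 3; a_2 = 3; a_3 = -5/2; a_4 = -3/2; a_5 = 9/8; a_6 = 7/10


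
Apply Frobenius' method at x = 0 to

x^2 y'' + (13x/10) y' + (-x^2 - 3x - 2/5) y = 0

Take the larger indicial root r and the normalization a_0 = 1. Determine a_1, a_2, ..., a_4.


Write in Frobenius form y'' + (p(x)/x) y' + (q(x)/x^2) y = 0:
  p(x) = 13/10,  q(x) = -x^2 - 3x - 2/5.
Indicial equation: r(r-1) + (13/10) r + (-2/5) = 0 -> roots r_1 = 1/2, r_2 = -4/5.
Take r = r_1 = 1/2. Let y(x) = x^r sum_{n>=0} a_n x^n with a_0 = 1.
Substitute y = x^r sum a_n x^n and match x^{r+n}. The recurrence is
  D(n) a_n - 3 a_{n-1} - 1 a_{n-2} = 0,  where D(n) = (r+n)(r+n-1) + (13/10)(r+n) + (-2/5).
  a_n = [3 a_{n-1} + 1 a_{n-2}] / D(n).
Since the indicial polynomial factors as (r - r_1)(r - r_2), D(n) = (r_1 + n - r_1)(r_1 + n - r_2) = n(n + 13/10).
Evaluating step by step (a_0 = 1):
  n = 1: D(1) = 1(1 + 13/10) = 23/10; numerator = 3(1) = 3; a_1 = (3)/(23/10) = 30/23
  n = 2: D(2) = 2(2 + 13/10) = 33/5; numerator = 3(30/23) + 1(1) = 113/23; a_2 = (113/23)/(33/5) = 565/759
  n = 3: D(3) = 3(3 + 13/10) = 129/10; numerator = 3(565/759) + 1(30/23) = 895/253; a_3 = (895/253)/(129/10) = 8950/32637
  n = 4: D(4) = 4(4 + 13/10) = 106/5; numerator = 3(8950/32637) + 1(565/759) = 51145/32637; a_4 = (51145/32637)/(106/5) = 4825/65274

r = 1/2; a_0 = 1; a_1 = 30/23; a_2 = 565/759; a_3 = 8950/32637; a_4 = 4825/65274


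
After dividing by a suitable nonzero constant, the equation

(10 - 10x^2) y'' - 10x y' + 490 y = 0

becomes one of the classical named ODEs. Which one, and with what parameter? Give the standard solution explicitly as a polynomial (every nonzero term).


All three coefficients share the factor 10; dividing through by 10 gives  (1 - x^2) y'' - x y' + 49 y = 0.
This matches the Chebyshev equation (1 - x^2) y'' - x y' + n^2 y = 0 (note the -x y' term, not -2x y') with n^2 = 49, so n = 7; the polynomial solution is T_7(x).
With y = sum_k a_k x^k, matching x^k gives (k+2)(k+1) a_{k+2} = (k^2 - n^2) a_k = (k - 7)(k + 7) a_k. The right side vanishes at k = 7, so the series with the parity of 7 terminates at degree 7.
Standard normalization: leading coefficient of T_n is 2^(n-1), so a_7 = 2^6 = 64. Work downward with a_k = (k+1)(k+2) a_{k+2} / ((k - 7)(k + 7)):
  a_5 = (6)(7)(64) / ((5 - 7)(5 + 7)) = 2688/(-24) = -112
  a_3 = (4)(5)(-112) / ((3 - 7)(3 + 7)) = -2240/(-40) = 56
  a_1 = (2)(3)(56) / ((1 - 7)(1 + 7)) = 336/(-48) = -7
Hence T_7(x) = 64 x^7 - 112 x^5 + 56 x^3 - 7 x.

T_7(x); series = 64 x^7 - 112 x^5 + 56 x^3 - 7 x


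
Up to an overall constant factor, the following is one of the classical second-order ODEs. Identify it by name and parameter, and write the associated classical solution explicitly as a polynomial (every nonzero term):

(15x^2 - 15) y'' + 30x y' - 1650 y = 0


All three coefficients share the factor -15; dividing through by -15 gives  (1 - x^2) y'' - 2x y' + 110 y = 0.
This matches the Legendre equation (1 - x^2) y'' - 2x y' + n(n+1) y = 0 (note the -2x y' term) with n(n+1) = 110, so n = 10; the polynomial solution is P_10(x).
With y = sum_k a_k x^k, matching x^k gives (k+2)(k+1) a_{k+2} = [k(k+1) - n(n+1)] a_k = (k - 10)(k + 11) a_k. The right side vanishes at k = 10, so the series with the parity of 10 terminates at degree 10.
Standard normalization (P_n(1) = 1): leading coefficient (2n)!/(2^n (n!)^2) = 2432902008176640000/(1024*13168189440000) = 46189/256, so a_10 = 46189/256. Work downward with a_k = (k+1)(k+2) a_{k+2} / ((k - 10)(k + 11)):
  a_8 = (9)(10)(46189/256) / ((8 - 10)(8 + 11)) = (2078505/128)/(-38) = -109395/256
  a_6 = (7)(8)(-109395/256) / ((6 - 10)(6 + 11)) = (-765765/32)/(-68) = 45045/128
  a_4 = (5)(6)(45045/128) / ((4 - 10)(4 + 11)) = (675675/64)/(-90) = -15015/128
  a_2 = (3)(4)(-15015/128) / ((2 - 10)(2 + 11)) = (-45045/32)/(-104) = 3465/256
  a_0 = (1)(2)(3465/256) / ((0 - 10)(0 + 11)) = (3465/128)/(-110) = -63/256
Hence P_10(x) = 46189 x^10/256 - 109395 x^8/256 + 45045 x^6/128 - 15015 x^4/128 + 3465 x^2/256 - 63/256.

P_10(x); series = 46189 x^10/256 - 109395 x^8/256 + 45045 x^6/128 - 15015 x^4/128 + 3465 x^2/256 - 63/256


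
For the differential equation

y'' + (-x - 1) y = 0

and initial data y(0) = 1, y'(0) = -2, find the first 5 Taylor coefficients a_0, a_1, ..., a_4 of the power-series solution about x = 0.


Ansatz: y(x) = sum_{n>=0} a_n x^n, so y'(x) = sum_{n>=1} n a_n x^(n-1) and y''(x) = sum_{n>=2} n(n-1) a_n x^(n-2).
Substitute into P(x) y'' + Q(x) y' + R(x) y = 0 with P(x) = 1, Q(x) = 0, R(x) = -x - 1, and match powers of x.
Initial conditions: a_0 = 1, a_1 = -2.
Setting the coefficient of each power of x to zero and solving order by order (substituting the coefficients already found):
  x^0: 2 a_2 - a_0 = 0  ->  2 a_2 = a_0 = 1  ->  a_2 = 1/2
  x^1: 6 a_3 - a_1 - a_0 = 0  ->  6 a_3 = a_1 + a_0 = -1  ->  a_3 = -1/6
  x^2: 12 a_4 - a_2 - a_1 = 0  ->  12 a_4 = a_2 + a_1 = -3/2  ->  a_4 = -1/8
Truncated series: y(x) = 1 - 2 x + (1/2) x^2 - (1/6) x^3 - (1/8) x^4 + O(x^5).

a_0 = 1; a_1 = -2; a_2 = 1/2; a_3 = -1/6; a_4 = -1/8


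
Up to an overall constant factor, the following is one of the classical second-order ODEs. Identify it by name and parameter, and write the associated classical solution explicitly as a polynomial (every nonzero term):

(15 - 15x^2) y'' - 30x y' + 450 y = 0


All three coefficients share the factor 15; dividing through by 15 gives  (1 - x^2) y'' - 2x y' + 30 y = 0.
This matches the Legendre equation (1 - x^2) y'' - 2x y' + n(n+1) y = 0 (note the -2x y' term) with n(n+1) = 30, so n = 5; the polynomial solution is P_5(x).
With y = sum_k a_k x^k, matching x^k gives (k+2)(k+1) a_{k+2} = [k(k+1) - n(n+1)] a_k = (k - 5)(k + 6) a_k. The right side vanishes at k = 5, so the series with the parity of 5 terminates at degree 5.
Standard normalization (P_n(1) = 1): leading coefficient (2n)!/(2^n (n!)^2) = 3628800/(32*14400) = 63/8, so a_5 = 63/8. Work downward with a_k = (k+1)(k+2) a_{k+2} / ((k - 5)(k + 6)):
  a_3 = (4)(5)(63/8) / ((3 - 5)(3 + 6)) = (315/2)/(-18) = -35/4
  a_1 = (2)(3)(-35/4) / ((1 - 5)(1 + 6)) = (-105/2)/(-28) = 15/8
Hence P_5(x) = 63 x^5/8 - 35 x^3/4 + 15 x/8.

P_5(x); series = 63 x^5/8 - 35 x^3/4 + 15 x/8
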